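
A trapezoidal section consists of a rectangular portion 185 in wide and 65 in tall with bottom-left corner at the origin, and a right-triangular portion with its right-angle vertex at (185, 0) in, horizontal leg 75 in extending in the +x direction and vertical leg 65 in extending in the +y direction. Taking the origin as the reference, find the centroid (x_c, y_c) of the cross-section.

rectangular portion: A = 185 × 65 = 12025.00, centroid at (92.50, 32.50).
triangular portion: A = ½·75·65 = 2437.50, centroid at (210.00, 21.67).
ΣA = 14462.50 in², ΣAx_c = 1624187.50 in³, ΣAy_c = 443625.00 in³.
x_c = 1624187.50/14462.50 = 112.30 in; y_c = 443625.00/14462.50 = 30.67 in.

x_c = 112.30 in, y_c = 30.67 in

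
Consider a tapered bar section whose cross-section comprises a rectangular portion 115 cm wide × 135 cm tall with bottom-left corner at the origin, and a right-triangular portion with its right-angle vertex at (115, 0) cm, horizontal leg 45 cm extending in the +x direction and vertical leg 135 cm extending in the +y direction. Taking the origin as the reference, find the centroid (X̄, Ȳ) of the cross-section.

X̄ = 69.36 cm, Ȳ = 63.82 cm

Part | A | x̄ᵢ | ȳᵢ | A·x̄ᵢ | A·ȳᵢ
rectangular portion | 15525.00 | 57.50 | 67.50 | 892687.50 | 1047937.50
triangular portion | 3037.50 | 130.00 | 45.00 | 394875.00 | 136687.50
Σ | 18562.50 |  |  | 1287562.50 | 1184625.00
X̄ = 1287562.50 / 18562.50 = 69.36 cm
Ȳ = 1184625.00 / 18562.50 = 63.82 cm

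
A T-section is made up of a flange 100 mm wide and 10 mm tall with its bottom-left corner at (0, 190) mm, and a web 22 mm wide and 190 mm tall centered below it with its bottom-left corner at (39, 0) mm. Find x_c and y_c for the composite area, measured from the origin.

Part | A | x̄ᵢ | ȳᵢ | A·x̄ᵢ | A·ȳᵢ
web | 4180.00 | 50.00 | 95.00 | 209000.00 | 397100.00
flange | 1000.00 | 50.00 | 195.00 | 50000.00 | 195000.00
Σ | 5180.00 |  |  | 259000.00 | 592100.00
x_c = 259000.00 / 5180.00 = 50.00 mm
y_c = 592100.00 / 5180.00 = 114.31 mm

x_c = 50.00 mm, y_c = 114.31 mm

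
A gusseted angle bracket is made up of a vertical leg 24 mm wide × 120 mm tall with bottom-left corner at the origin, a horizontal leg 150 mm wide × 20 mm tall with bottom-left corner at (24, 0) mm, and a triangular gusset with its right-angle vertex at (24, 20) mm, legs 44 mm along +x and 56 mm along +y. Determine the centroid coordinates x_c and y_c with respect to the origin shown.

vertical leg: A = 24 × 120 = 2880.00, centroid at (12.00, 60.00).
horizontal leg: A = 150 × 20 = 3000.00, centroid at (99.00, 10.00).
gusset: A = ½·44·56 = 1232.00, centroid at (38.67, 38.67).
ΣA = 7112.00 mm², ΣAx_c = 379197.33 mm³, ΣAy_c = 250437.33 mm³.
x_c = 379197.33/7112.00 = 53.32 mm; y_c = 250437.33/7112.00 = 35.21 mm.

x_c = 53.32 mm, y_c = 35.21 mm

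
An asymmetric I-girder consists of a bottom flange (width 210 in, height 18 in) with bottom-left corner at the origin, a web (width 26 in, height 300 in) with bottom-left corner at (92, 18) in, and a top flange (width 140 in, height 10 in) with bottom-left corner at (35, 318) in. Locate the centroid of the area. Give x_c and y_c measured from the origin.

x_c = 105.00 in, y_c = 138.41 in

bottom flange: A = 210 × 18 = 3780.00, centroid at (105.00, 9.00).
web: A = 26 × 300 = 7800.00, centroid at (105.00, 168.00).
top flange: A = 140 × 10 = 1400.00, centroid at (105.00, 323.00).
ΣA = 12980.00 in², ΣAx_c = 1362900.00 in³, ΣAy_c = 1796620.00 in³.
x_c = 1362900.00/12980.00 = 105.00 in; y_c = 1796620.00/12980.00 = 138.41 in.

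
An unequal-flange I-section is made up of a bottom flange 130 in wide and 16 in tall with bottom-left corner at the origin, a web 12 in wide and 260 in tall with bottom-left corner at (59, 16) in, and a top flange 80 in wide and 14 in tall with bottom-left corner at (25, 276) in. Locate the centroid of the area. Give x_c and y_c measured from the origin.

x_c = 65.00 in, y_c = 124.86 in

bottom flange: A = 130 × 16 = 2080.00, centroid at (65.00, 8.00).
web: A = 12 × 260 = 3120.00, centroid at (65.00, 146.00).
top flange: A = 80 × 14 = 1120.00, centroid at (65.00, 283.00).
ΣA = 6320.00 in²
ΣAx_c = (2080.00)(65.00) + (3120.00)(65.00) + (1120.00)(65.00) = 410800.00 in³
ΣAy_c = (2080.00)(8.00) + (3120.00)(146.00) + (1120.00)(283.00) = 789120.00 in³
x_c = 410800.00 / 6320.00 = 65.00 in
y_c = 789120.00 / 6320.00 = 124.86 in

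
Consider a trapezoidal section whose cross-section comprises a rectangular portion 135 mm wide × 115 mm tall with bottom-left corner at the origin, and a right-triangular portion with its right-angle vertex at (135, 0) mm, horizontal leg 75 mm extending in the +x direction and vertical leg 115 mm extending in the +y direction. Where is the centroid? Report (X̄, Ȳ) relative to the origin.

X̄ = 87.61 mm, Ȳ = 53.33 mm

rectangular portion: A = 135 × 115 = 15525.00, centroid at (67.50, 57.50).
triangular portion: A = ½·75·115 = 4312.50, centroid at (160.00, 38.33).
ΣA = 19837.50 mm²
ΣAX̄ = (15525.00)(67.50) + (4312.50)(160.00) = 1737937.50 mm³
ΣAȲ = (15525.00)(57.50) + (4312.50)(38.33) = 1058000.00 mm³
X̄ = 1737937.50 / 19837.50 = 87.61 mm
Ȳ = 1058000.00 / 19837.50 = 53.33 mm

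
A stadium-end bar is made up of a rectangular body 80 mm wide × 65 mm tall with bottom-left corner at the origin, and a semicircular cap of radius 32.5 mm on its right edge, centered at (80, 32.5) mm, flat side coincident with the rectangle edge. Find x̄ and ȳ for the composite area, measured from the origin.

x̄ = 53.01 mm, ȳ = 32.50 mm

Part | A | x̄ᵢ | ȳᵢ | A·x̄ᵢ | A·ȳᵢ
rectangular body | 5200.00 | 40.00 | 32.50 | 208000.00 | 169000.00
semicircular end | 1659.15 | 93.79 | 32.50 | 155617.71 | 53922.49
Σ | 6859.15 |  |  | 363617.71 | 222922.49
x̄ = 363617.71 / 6859.15 = 53.01 mm
ȳ = 222922.49 / 6859.15 = 32.50 mm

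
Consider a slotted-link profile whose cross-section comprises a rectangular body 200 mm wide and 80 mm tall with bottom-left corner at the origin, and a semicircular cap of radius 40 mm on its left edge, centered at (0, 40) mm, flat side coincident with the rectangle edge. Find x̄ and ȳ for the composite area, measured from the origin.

Part | A | x̄ᵢ | ȳᵢ | A·x̄ᵢ | A·ȳᵢ
rectangular body | 16000.00 | 100.00 | 40.00 | 1600000.00 | 640000.00
semicircular end | 2513.27 | -16.98 | 40.00 | -42666.67 | 100530.96
Σ | 18513.27 |  |  | 1557333.33 | 740530.96
x̄ = 1557333.33 / 18513.27 = 84.12 mm
ȳ = 740530.96 / 18513.27 = 40.00 mm

x̄ = 84.12 mm, ȳ = 40.00 mm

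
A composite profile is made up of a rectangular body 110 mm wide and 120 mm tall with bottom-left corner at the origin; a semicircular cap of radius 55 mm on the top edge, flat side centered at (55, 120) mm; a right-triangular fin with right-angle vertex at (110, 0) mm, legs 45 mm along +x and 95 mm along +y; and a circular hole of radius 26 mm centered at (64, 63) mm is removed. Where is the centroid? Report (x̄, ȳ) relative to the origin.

x̄ = 62.26 mm, ȳ = 78.32 mm

rectangular body: A = 110 × 120 = 13200.00, centroid at (55.00, 60.00).
semicircular top: A = ½π·55² = 4751.66, centroid at (55.00, 143.34).
triangular fin: A = ½·45·95 = 2137.50, centroid at (125.00, 31.67).
hole: A = −π·26² = -2123.72, centroid at (64.00, 63.00).
ΣA = 17965.44 mm², ΣAx̄ = 1118610.87 mm³, ΣAȳ = 1407009.09 mm³.
x̄ = 1118610.87/17965.44 = 62.26 mm; ȳ = 1407009.09/17965.44 = 78.32 mm.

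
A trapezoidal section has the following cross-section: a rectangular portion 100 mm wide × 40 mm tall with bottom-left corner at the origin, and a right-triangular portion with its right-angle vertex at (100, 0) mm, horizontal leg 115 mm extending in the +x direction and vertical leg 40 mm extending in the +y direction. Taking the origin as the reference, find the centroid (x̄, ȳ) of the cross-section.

rectangular portion: A = 100 × 40 = 4000.00, centroid at (50.00, 20.00).
triangular portion: A = ½·115·40 = 2300.00, centroid at (138.33, 13.33).
ΣA = 6300.00 mm²
ΣAx̄ = (4000.00)(50.00) + (2300.00)(138.33) = 518166.67 mm³
ΣAȳ = (4000.00)(20.00) + (2300.00)(13.33) = 110666.67 mm³
x̄ = 518166.67 / 6300.00 = 82.25 mm
ȳ = 110666.67 / 6300.00 = 17.57 mm

x̄ = 82.25 mm, ȳ = 17.57 mm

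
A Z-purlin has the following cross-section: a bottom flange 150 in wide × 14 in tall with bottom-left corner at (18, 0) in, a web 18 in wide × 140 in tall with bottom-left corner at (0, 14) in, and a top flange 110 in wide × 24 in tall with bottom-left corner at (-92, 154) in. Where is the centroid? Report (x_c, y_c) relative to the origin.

x_c = 16.57 in, y_c = 91.55 in

Part | A | x̄ᵢ | ȳᵢ | A·x̄ᵢ | A·ȳᵢ
bottom flange | 2100.00 | 93.00 | 7.00 | 195300.00 | 14700.00
web | 2520.00 | 9.00 | 84.00 | 22680.00 | 211680.00
top flange | 2640.00 | -37.00 | 166.00 | -97680.00 | 438240.00
Σ | 7260.00 |  |  | 120300.00 | 664620.00
x_c = 120300.00 / 7260.00 = 16.57 in
y_c = 664620.00 / 7260.00 = 91.55 in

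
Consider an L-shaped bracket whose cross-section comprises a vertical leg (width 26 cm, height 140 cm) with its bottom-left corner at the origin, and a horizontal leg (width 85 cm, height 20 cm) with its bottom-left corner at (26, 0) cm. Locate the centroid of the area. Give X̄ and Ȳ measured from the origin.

X̄ = 30.67 cm, Ȳ = 50.90 cm

vertical leg: A = 26 × 140 = 3640.00, centroid at (13.00, 70.00).
horizontal leg: A = 85 × 20 = 1700.00, centroid at (68.50, 10.00).
ΣA = 5340.00 cm², ΣAX̄ = 163770.00 cm³, ΣAȲ = 271800.00 cm³.
X̄ = 163770.00/5340.00 = 30.67 cm; Ȳ = 271800.00/5340.00 = 50.90 cm.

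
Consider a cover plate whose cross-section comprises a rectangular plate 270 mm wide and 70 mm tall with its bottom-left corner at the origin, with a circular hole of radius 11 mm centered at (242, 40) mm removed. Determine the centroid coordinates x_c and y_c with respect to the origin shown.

x_c = 132.80 mm, y_c = 34.90 mm

Part | A | x̄ᵢ | ȳᵢ | A·x̄ᵢ | A·ȳᵢ
plate | 18900.00 | 135.00 | 35.00 | 2551500.00 | 661500.00
hole | -380.13 | 242.00 | 40.00 | -91992.12 | -15205.31
Σ | 18519.87 |  |  | 2459507.88 | 646294.69
x_c = 2459507.88 / 18519.87 = 132.80 mm
y_c = 646294.69 / 18519.87 = 34.90 mm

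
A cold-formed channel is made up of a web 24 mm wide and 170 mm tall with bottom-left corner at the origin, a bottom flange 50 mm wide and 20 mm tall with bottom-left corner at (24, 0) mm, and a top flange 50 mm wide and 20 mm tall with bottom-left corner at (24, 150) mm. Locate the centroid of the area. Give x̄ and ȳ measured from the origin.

Part | A | x̄ᵢ | ȳᵢ | A·x̄ᵢ | A·ȳᵢ
web | 4080.00 | 12.00 | 85.00 | 48960.00 | 346800.00
bottom flange | 1000.00 | 49.00 | 10.00 | 49000.00 | 10000.00
top flange | 1000.00 | 49.00 | 160.00 | 49000.00 | 160000.00
Σ | 6080.00 |  |  | 146960.00 | 516800.00
x̄ = 146960.00 / 6080.00 = 24.17 mm
ȳ = 516800.00 / 6080.00 = 85.00 mm

x̄ = 24.17 mm, ȳ = 85.00 mm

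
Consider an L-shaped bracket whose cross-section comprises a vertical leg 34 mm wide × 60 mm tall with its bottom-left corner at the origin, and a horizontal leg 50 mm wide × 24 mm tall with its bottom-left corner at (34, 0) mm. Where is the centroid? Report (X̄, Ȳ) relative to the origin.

Part | A | x̄ᵢ | ȳᵢ | A·x̄ᵢ | A·ȳᵢ
vertical leg | 2040.00 | 17.00 | 30.00 | 34680.00 | 61200.00
horizontal leg | 1200.00 | 59.00 | 12.00 | 70800.00 | 14400.00
Σ | 3240.00 |  |  | 105480.00 | 75600.00
X̄ = 105480.00 / 3240.00 = 32.56 mm
Ȳ = 75600.00 / 3240.00 = 23.33 mm

X̄ = 32.56 mm, Ȳ = 23.33 mm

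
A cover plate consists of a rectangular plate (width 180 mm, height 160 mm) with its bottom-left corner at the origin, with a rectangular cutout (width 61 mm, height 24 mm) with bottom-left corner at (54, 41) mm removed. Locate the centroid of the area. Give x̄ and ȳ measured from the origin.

plate: A = 180 × 160 = 28800.00, centroid at (90.00, 80.00).
hole: A = −(61 × 24) = -1464.00, centroid at (84.50, 53.00).
ΣA = 27336.00 mm²
ΣAx̄ = (28800.00)(90.00) + (-1464.00)(84.50) = 2468292.00 mm³
ΣAȳ = (28800.00)(80.00) + (-1464.00)(53.00) = 2226408.00 mm³
x̄ = 2468292.00 / 27336.00 = 90.29 mm
ȳ = 2226408.00 / 27336.00 = 81.45 mm

x̄ = 90.29 mm, ȳ = 81.45 mm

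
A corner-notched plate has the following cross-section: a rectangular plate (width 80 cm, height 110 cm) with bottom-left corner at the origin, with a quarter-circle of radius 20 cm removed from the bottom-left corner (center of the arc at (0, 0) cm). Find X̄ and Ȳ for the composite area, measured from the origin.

X̄ = 41.17 cm, Ȳ = 56.72 cm

plate: A = 80 × 110 = 8800.00, centroid at (40.00, 55.00).
removed quarter-circle: A = −¼π·20² = -314.16, centroid at (8.49, 8.49).
ΣA = 8485.84 cm²
ΣAX̄ = (8800.00)(40.00) + (-314.16)(8.49) = 349333.33 cm³
ΣAȲ = (8800.00)(55.00) + (-314.16)(8.49) = 481333.33 cm³
X̄ = 349333.33 / 8485.84 = 41.17 cm
Ȳ = 481333.33 / 8485.84 = 56.72 cm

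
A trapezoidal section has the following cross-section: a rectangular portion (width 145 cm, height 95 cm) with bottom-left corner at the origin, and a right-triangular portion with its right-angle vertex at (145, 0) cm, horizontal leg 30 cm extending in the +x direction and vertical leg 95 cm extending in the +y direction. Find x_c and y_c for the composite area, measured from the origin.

x_c = 80.23 cm, y_c = 46.02 cm

Part | A | x̄ᵢ | ȳᵢ | A·x̄ᵢ | A·ȳᵢ
rectangular portion | 13775.00 | 72.50 | 47.50 | 998687.50 | 654312.50
triangular portion | 1425.00 | 155.00 | 31.67 | 220875.00 | 45125.00
Σ | 15200.00 |  |  | 1219562.50 | 699437.50
x_c = 1219562.50 / 15200.00 = 80.23 cm
y_c = 699437.50 / 15200.00 = 46.02 cm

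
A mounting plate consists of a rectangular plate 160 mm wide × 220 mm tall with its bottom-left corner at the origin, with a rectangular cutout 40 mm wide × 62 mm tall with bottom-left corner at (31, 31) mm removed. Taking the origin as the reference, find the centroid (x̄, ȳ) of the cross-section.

Part | A | x̄ᵢ | ȳᵢ | A·x̄ᵢ | A·ȳᵢ
plate | 35200.00 | 80.00 | 110.00 | 2816000.00 | 3872000.00
hole | -2480.00 | 51.00 | 62.00 | -126480.00 | -153760.00
Σ | 32720.00 |  |  | 2689520.00 | 3718240.00
x̄ = 2689520.00 / 32720.00 = 82.20 mm
ȳ = 3718240.00 / 32720.00 = 113.64 mm

x̄ = 82.20 mm, ȳ = 113.64 mm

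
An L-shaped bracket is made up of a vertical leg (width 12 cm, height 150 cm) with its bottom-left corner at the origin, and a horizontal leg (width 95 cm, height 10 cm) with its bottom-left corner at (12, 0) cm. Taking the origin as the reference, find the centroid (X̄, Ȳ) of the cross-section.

X̄ = 24.48 cm, Ȳ = 50.82 cm

vertical leg: A = 12 × 150 = 1800.00, centroid at (6.00, 75.00).
horizontal leg: A = 95 × 10 = 950.00, centroid at (59.50, 5.00).
ΣA = 2750.00 cm²
ΣAX̄ = (1800.00)(6.00) + (950.00)(59.50) = 67325.00 cm³
ΣAȲ = (1800.00)(75.00) + (950.00)(5.00) = 139750.00 cm³
X̄ = 67325.00 / 2750.00 = 24.48 cm
Ȳ = 139750.00 / 2750.00 = 50.82 cm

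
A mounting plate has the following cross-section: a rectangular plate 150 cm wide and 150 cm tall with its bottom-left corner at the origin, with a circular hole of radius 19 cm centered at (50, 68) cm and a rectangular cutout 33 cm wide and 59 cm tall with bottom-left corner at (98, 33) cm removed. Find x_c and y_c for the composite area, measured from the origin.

x_c = 72.50 cm, y_c = 76.66 cm

Part | A | x̄ᵢ | ȳᵢ | A·x̄ᵢ | A·ȳᵢ
plate | 22500.00 | 75.00 | 75.00 | 1687500.00 | 1687500.00
hole 1 | -1134.11 | 50.00 | 68.00 | -56705.75 | -77119.82
hole 2 | -1947.00 | 114.50 | 62.50 | -222931.50 | -121687.50
Σ | 19418.89 |  |  | 1407862.75 | 1488692.68
x_c = 1407862.75 / 19418.89 = 72.50 cm
y_c = 1488692.68 / 19418.89 = 76.66 cm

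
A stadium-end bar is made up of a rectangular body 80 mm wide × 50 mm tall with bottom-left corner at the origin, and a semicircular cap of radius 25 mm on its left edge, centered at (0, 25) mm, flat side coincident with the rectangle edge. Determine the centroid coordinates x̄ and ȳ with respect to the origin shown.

rectangular body: A = 80 × 50 = 4000.00, centroid at (40.00, 25.00).
semicircular end: A = ½π·25² = 981.75, centroid at (-10.61, 25.00).
ΣA = 4981.75 mm²
ΣAx̄ = (4000.00)(40.00) + (981.75)(-10.61) = 149583.33 mm³
ΣAȳ = (4000.00)(25.00) + (981.75)(25.00) = 124543.69 mm³
x̄ = 149583.33 / 4981.75 = 30.03 mm
ȳ = 124543.69 / 4981.75 = 25.00 mm

x̄ = 30.03 mm, ȳ = 25.00 mm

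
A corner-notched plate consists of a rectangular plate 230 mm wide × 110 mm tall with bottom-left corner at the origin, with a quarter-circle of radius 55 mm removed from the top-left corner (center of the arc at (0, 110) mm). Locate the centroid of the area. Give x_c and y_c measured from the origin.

x_c = 124.50 mm, y_c = 51.72 mm

Part | A | x̄ᵢ | ȳᵢ | A·x̄ᵢ | A·ȳᵢ
plate | 25300.00 | 115.00 | 55.00 | 2909500.00 | 1391500.00
removed quarter-circle | -2375.83 | 23.34 | 86.66 | -55458.33 | -205882.91
Σ | 22924.17 |  |  | 2854041.67 | 1185617.09
x_c = 2854041.67 / 22924.17 = 124.50 mm
y_c = 1185617.09 / 22924.17 = 51.72 mm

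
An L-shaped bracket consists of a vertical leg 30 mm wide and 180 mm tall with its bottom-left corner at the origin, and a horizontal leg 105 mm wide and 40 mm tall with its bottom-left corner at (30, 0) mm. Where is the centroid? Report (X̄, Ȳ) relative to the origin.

X̄ = 44.53 mm, Ȳ = 59.38 mm

vertical leg: A = 30 × 180 = 5400.00, centroid at (15.00, 90.00).
horizontal leg: A = 105 × 40 = 4200.00, centroid at (82.50, 20.00).
ΣA = 9600.00 mm²
ΣAX̄ = (5400.00)(15.00) + (4200.00)(82.50) = 427500.00 mm³
ΣAȲ = (5400.00)(90.00) + (4200.00)(20.00) = 570000.00 mm³
X̄ = 427500.00 / 9600.00 = 44.53 mm
Ȳ = 570000.00 / 9600.00 = 59.38 mm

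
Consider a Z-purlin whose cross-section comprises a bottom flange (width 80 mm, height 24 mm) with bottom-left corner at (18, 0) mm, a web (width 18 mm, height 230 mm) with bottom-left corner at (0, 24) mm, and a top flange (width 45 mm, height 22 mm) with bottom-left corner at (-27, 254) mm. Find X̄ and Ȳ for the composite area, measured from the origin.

bottom flange: A = 80 × 24 = 1920.00, centroid at (58.00, 12.00).
web: A = 18 × 230 = 4140.00, centroid at (9.00, 139.00).
top flange: A = 45 × 22 = 990.00, centroid at (-4.50, 265.00).
ΣA = 7050.00 mm², ΣAX̄ = 144165.00 mm³, ΣAȲ = 860850.00 mm³.
X̄ = 144165.00/7050.00 = 20.45 mm; Ȳ = 860850.00/7050.00 = 122.11 mm.

X̄ = 20.45 mm, Ȳ = 122.11 mm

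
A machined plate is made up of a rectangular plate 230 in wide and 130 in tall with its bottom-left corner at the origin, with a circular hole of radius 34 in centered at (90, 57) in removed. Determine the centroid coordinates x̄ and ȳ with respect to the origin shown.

plate: A = 230 × 130 = 29900.00, centroid at (115.00, 65.00).
hole: A = −π·34² = -3631.68, centroid at (90.00, 57.00).
ΣA = 26268.32 in²
ΣAx̄ = (29900.00)(115.00) + (-3631.68)(90.00) = 3111648.70 in³
ΣAȳ = (29900.00)(65.00) + (-3631.68)(57.00) = 1736494.18 in³
x̄ = 3111648.70 / 26268.32 = 118.46 in
ȳ = 1736494.18 / 26268.32 = 66.11 in

x̄ = 118.46 in, ȳ = 66.11 in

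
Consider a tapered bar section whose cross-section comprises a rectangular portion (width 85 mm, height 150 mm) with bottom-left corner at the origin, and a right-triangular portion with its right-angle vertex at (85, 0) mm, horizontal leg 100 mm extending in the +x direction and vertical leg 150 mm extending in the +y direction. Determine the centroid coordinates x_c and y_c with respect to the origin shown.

x_c = 70.59 mm, y_c = 65.74 mm

rectangular portion: A = 85 × 150 = 12750.00, centroid at (42.50, 75.00).
triangular portion: A = ½·100·150 = 7500.00, centroid at (118.33, 50.00).
ΣA = 20250.00 mm²
ΣAx_c = (12750.00)(42.50) + (7500.00)(118.33) = 1429375.00 mm³
ΣAy_c = (12750.00)(75.00) + (7500.00)(50.00) = 1331250.00 mm³
x_c = 1429375.00 / 20250.00 = 70.59 mm
y_c = 1331250.00 / 20250.00 = 65.74 mm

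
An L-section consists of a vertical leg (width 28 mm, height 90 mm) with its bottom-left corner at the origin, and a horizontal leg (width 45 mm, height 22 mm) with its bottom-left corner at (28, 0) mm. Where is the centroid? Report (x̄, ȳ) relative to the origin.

vertical leg: A = 28 × 90 = 2520.00, centroid at (14.00, 45.00).
horizontal leg: A = 45 × 22 = 990.00, centroid at (50.50, 11.00).
ΣA = 3510.00 mm², ΣAx̄ = 85275.00 mm³, ΣAȳ = 124290.00 mm³.
x̄ = 85275.00/3510.00 = 24.29 mm; ȳ = 124290.00/3510.00 = 35.41 mm.

x̄ = 24.29 mm, ȳ = 35.41 mm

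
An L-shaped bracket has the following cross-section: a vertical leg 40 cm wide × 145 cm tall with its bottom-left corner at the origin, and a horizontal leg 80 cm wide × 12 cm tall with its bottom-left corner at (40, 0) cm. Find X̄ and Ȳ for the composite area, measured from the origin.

vertical leg: A = 40 × 145 = 5800.00, centroid at (20.00, 72.50).
horizontal leg: A = 80 × 12 = 960.00, centroid at (80.00, 6.00).
ΣA = 6760.00 cm²
ΣAX̄ = (5800.00)(20.00) + (960.00)(80.00) = 192800.00 cm³
ΣAȲ = (5800.00)(72.50) + (960.00)(6.00) = 426260.00 cm³
X̄ = 192800.00 / 6760.00 = 28.52 cm
Ȳ = 426260.00 / 6760.00 = 63.06 cm

X̄ = 28.52 cm, Ȳ = 63.06 cm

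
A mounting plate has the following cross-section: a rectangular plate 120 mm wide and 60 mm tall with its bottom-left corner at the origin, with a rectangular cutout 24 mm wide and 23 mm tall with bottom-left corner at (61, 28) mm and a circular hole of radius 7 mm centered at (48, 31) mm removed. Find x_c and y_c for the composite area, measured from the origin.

x_c = 59.18 mm, y_c = 29.17 mm

plate: A = 120 × 60 = 7200.00, centroid at (60.00, 30.00).
hole 1: A = −(24 × 23) = -552.00, centroid at (73.00, 39.50).
hole 2: A = −π·7² = -153.94, centroid at (48.00, 31.00).
ΣA = 6494.06 mm²
ΣAx_c = (7200.00)(60.00) + (-552.00)(73.00) + (-153.94)(48.00) = 384314.97 mm³
ΣAy_c = (7200.00)(30.00) + (-552.00)(39.50) + (-153.94)(31.00) = 189423.92 mm³
x_c = 384314.97 / 6494.06 = 59.18 mm
y_c = 189423.92 / 6494.06 = 29.17 mm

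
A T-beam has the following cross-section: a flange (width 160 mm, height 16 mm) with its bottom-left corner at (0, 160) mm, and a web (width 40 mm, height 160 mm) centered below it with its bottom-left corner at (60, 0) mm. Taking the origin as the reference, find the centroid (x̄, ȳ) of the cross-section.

x̄ = 80.00 mm, ȳ = 105.14 mm

Part | A | x̄ᵢ | ȳᵢ | A·x̄ᵢ | A·ȳᵢ
web | 6400.00 | 80.00 | 80.00 | 512000.00 | 512000.00
flange | 2560.00 | 80.00 | 168.00 | 204800.00 | 430080.00
Σ | 8960.00 |  |  | 716800.00 | 942080.00
x̄ = 716800.00 / 8960.00 = 80.00 mm
ȳ = 942080.00 / 8960.00 = 105.14 mm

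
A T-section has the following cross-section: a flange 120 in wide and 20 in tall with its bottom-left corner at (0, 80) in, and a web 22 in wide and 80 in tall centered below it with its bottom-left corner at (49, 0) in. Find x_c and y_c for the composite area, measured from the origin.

web: A = 22 × 80 = 1760.00, centroid at (60.00, 40.00).
flange: A = 120 × 20 = 2400.00, centroid at (60.00, 90.00).
ΣA = 4160.00 in², ΣAx_c = 249600.00 in³, ΣAy_c = 286400.00 in³.
x_c = 249600.00/4160.00 = 60.00 in; y_c = 286400.00/4160.00 = 68.85 in.

x_c = 60.00 in, y_c = 68.85 in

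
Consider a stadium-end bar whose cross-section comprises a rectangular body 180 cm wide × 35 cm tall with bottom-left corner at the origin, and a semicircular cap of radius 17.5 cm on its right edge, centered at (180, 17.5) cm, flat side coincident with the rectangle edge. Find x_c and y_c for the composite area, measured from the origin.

rectangular body: A = 180 × 35 = 6300.00, centroid at (90.00, 17.50).
semicircular end: A = ½π·17.5² = 481.06, centroid at (187.43, 17.50).
ΣA = 6781.06 cm², ΣAx_c = 657163.06 cm³, ΣAy_c = 118668.49 cm³.
x_c = 657163.06/6781.06 = 96.91 cm; y_c = 118668.49/6781.06 = 17.50 cm.

x_c = 96.91 cm, y_c = 17.50 cm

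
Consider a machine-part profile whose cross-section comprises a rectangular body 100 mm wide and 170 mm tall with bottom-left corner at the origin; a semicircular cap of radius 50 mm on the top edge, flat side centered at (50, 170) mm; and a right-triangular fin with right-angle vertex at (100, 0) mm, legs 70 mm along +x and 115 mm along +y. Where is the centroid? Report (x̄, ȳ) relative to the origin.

rectangular body: A = 100 × 170 = 17000.00, centroid at (50.00, 85.00).
semicircular top: A = ½π·50² = 3926.99, centroid at (50.00, 191.22).
triangular fin: A = ½·70·115 = 4025.00, centroid at (123.33, 38.33).
ΣA = 24951.99 mm², ΣAx̄ = 1542766.21 mm³, ΣAȳ = 2350213.44 mm³.
x̄ = 1542766.21/24951.99 = 61.83 mm; ȳ = 2350213.44/24951.99 = 94.19 mm.

x̄ = 61.83 mm, ȳ = 94.19 mm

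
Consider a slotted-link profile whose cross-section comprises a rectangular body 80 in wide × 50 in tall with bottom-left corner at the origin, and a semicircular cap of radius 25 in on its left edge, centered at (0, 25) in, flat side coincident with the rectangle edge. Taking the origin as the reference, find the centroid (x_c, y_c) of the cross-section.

Part | A | x̄ᵢ | ȳᵢ | A·x̄ᵢ | A·ȳᵢ
rectangular body | 4000.00 | 40.00 | 25.00 | 160000.00 | 100000.00
semicircular end | 981.75 | -10.61 | 25.00 | -10416.67 | 24543.69
Σ | 4981.75 |  |  | 149583.33 | 124543.69
x_c = 149583.33 / 4981.75 = 30.03 in
y_c = 124543.69 / 4981.75 = 25.00 in

x_c = 30.03 in, y_c = 25.00 in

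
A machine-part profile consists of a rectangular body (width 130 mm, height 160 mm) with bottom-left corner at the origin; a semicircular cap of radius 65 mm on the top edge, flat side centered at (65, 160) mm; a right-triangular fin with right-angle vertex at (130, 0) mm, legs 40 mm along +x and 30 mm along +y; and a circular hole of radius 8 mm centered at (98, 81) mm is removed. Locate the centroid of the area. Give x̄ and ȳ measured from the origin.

x̄ = 66.45 mm, ȳ = 104.14 mm

Part | A | x̄ᵢ | ȳᵢ | A·x̄ᵢ | A·ȳᵢ
rectangular body | 20800.00 | 65.00 | 80.00 | 1352000.00 | 1664000.00
semicircular top | 6636.61 | 65.00 | 187.59 | 431379.94 | 1244941.65
triangular fin | 600.00 | 143.33 | 10.00 | 86000.00 | 6000.00
hole | -201.06 | 98.00 | 81.00 | -19704.07 | -16286.02
Σ | 27835.55 |  |  | 1849675.87 | 2898655.63
x̄ = 1849675.87 / 27835.55 = 66.45 mm
ȳ = 2898655.63 / 27835.55 = 104.14 mm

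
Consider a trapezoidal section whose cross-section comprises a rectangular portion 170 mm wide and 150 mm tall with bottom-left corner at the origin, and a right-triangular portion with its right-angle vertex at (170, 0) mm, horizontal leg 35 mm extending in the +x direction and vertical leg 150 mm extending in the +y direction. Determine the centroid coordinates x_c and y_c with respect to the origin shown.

x_c = 94.02 mm, y_c = 72.67 mm

rectangular portion: A = 170 × 150 = 25500.00, centroid at (85.00, 75.00).
triangular portion: A = ½·35·150 = 2625.00, centroid at (181.67, 50.00).
ΣA = 28125.00 mm², ΣAx_c = 2644375.00 mm³, ΣAy_c = 2043750.00 mm³.
x_c = 2644375.00/28125.00 = 94.02 mm; y_c = 2043750.00/28125.00 = 72.67 mm.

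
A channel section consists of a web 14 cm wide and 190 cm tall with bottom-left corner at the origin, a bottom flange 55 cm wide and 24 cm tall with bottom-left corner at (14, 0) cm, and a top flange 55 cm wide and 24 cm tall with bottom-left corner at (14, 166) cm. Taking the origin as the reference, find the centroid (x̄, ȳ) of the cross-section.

web: A = 14 × 190 = 2660.00, centroid at (7.00, 95.00).
bottom flange: A = 55 × 24 = 1320.00, centroid at (41.50, 12.00).
top flange: A = 55 × 24 = 1320.00, centroid at (41.50, 178.00).
ΣA = 5300.00 cm²
ΣAx̄ = (2660.00)(7.00) + (1320.00)(41.50) + (1320.00)(41.50) = 128180.00 cm³
ΣAȳ = (2660.00)(95.00) + (1320.00)(12.00) + (1320.00)(178.00) = 503500.00 cm³
x̄ = 128180.00 / 5300.00 = 24.18 cm
ȳ = 503500.00 / 5300.00 = 95.00 cm

x̄ = 24.18 cm, ȳ = 95.00 cm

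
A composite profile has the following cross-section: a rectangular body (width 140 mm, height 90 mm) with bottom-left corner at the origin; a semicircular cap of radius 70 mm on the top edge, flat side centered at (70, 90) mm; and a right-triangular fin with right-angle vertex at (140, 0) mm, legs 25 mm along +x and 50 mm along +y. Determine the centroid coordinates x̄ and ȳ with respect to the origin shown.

x̄ = 72.34 mm, ȳ = 71.64 mm

Part | A | x̄ᵢ | ȳᵢ | A·x̄ᵢ | A·ȳᵢ
rectangular body | 12600.00 | 70.00 | 45.00 | 882000.00 | 567000.00
semicircular top | 7696.90 | 70.00 | 119.71 | 538783.14 | 921387.85
triangular fin | 625.00 | 148.33 | 16.67 | 92708.33 | 10416.67
Σ | 20921.90 |  |  | 1513491.47 | 1498804.51
x̄ = 1513491.47 / 20921.90 = 72.34 mm
ȳ = 1498804.51 / 20921.90 = 71.64 mm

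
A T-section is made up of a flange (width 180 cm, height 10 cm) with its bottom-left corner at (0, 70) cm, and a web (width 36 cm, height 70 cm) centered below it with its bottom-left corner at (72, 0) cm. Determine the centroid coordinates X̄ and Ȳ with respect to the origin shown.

Part | A | x̄ᵢ | ȳᵢ | A·x̄ᵢ | A·ȳᵢ
web | 2520.00 | 90.00 | 35.00 | 226800.00 | 88200.00
flange | 1800.00 | 90.00 | 75.00 | 162000.00 | 135000.00
Σ | 4320.00 |  |  | 388800.00 | 223200.00
X̄ = 388800.00 / 4320.00 = 90.00 cm
Ȳ = 223200.00 / 4320.00 = 51.67 cm

X̄ = 90.00 cm, Ȳ = 51.67 cm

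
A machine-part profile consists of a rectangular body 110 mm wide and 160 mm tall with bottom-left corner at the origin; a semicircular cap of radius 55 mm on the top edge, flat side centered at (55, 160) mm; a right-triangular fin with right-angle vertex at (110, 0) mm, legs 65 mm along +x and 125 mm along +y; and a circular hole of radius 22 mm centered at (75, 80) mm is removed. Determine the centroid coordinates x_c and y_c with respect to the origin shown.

rectangular body: A = 110 × 160 = 17600.00, centroid at (55.00, 80.00).
semicircular top: A = ½π·55² = 4751.66, centroid at (55.00, 183.34).
triangular fin: A = ½·65·125 = 4062.50, centroid at (131.67, 41.67).
hole: A = −π·22² = -1520.53, centroid at (75.00, 80.00).
ΣA = 24893.63 mm², ΣAx_c = 1650197.26 mm³, ΣAy_c = 2326810.45 mm³.
x_c = 1650197.26/24893.63 = 66.29 mm; y_c = 2326810.45/24893.63 = 93.47 mm.

x_c = 66.29 mm, y_c = 93.47 mm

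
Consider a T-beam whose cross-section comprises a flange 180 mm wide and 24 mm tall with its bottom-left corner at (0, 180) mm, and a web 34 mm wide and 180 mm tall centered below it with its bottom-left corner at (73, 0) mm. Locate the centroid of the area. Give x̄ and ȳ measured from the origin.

Part | A | x̄ᵢ | ȳᵢ | A·x̄ᵢ | A·ȳᵢ
web | 6120.00 | 90.00 | 90.00 | 550800.00 | 550800.00
flange | 4320.00 | 90.00 | 192.00 | 388800.00 | 829440.00
Σ | 10440.00 |  |  | 939600.00 | 1380240.00
x̄ = 939600.00 / 10440.00 = 90.00 mm
ȳ = 1380240.00 / 10440.00 = 132.21 mm

x̄ = 90.00 mm, ȳ = 132.21 mm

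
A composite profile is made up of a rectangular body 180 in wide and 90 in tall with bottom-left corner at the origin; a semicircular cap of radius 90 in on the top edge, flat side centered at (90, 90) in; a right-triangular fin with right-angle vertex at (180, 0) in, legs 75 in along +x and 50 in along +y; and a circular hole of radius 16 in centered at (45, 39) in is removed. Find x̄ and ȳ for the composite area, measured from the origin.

Part | A | x̄ᵢ | ȳᵢ | A·x̄ᵢ | A·ȳᵢ
rectangular body | 16200.00 | 90.00 | 45.00 | 1458000.00 | 729000.00
semicircular top | 12723.45 | 90.00 | 128.20 | 1145110.52 | 1631110.52
triangular fin | 1875.00 | 205.00 | 16.67 | 384375.00 | 31250.00
hole | -804.25 | 45.00 | 39.00 | -36191.15 | -31365.66
Σ | 29994.20 |  |  | 2951294.37 | 2359994.86
x̄ = 2951294.37 / 29994.20 = 98.40 in
ȳ = 2359994.86 / 29994.20 = 78.68 in

x̄ = 98.40 in, ȳ = 78.68 in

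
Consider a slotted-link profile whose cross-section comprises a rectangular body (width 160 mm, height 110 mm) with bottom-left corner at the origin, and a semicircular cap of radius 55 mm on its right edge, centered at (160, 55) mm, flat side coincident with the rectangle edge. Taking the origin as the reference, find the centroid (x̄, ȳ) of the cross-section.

x̄ = 101.97 mm, ȳ = 55.00 mm

Part | A | x̄ᵢ | ȳᵢ | A·x̄ᵢ | A·ȳᵢ
rectangular body | 17600.00 | 80.00 | 55.00 | 1408000.00 | 968000.00
semicircular end | 4751.66 | 183.34 | 55.00 | 871182.09 | 261341.24
Σ | 22351.66 |  |  | 2279182.09 | 1229341.24
x̄ = 2279182.09 / 22351.66 = 101.97 mm
ȳ = 1229341.24 / 22351.66 = 55.00 mm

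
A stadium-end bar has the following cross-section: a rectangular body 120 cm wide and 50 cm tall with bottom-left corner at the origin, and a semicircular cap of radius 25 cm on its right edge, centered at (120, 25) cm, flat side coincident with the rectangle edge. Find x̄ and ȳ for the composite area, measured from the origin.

Part | A | x̄ᵢ | ȳᵢ | A·x̄ᵢ | A·ȳᵢ
rectangular body | 6000.00 | 60.00 | 25.00 | 360000.00 | 150000.00
semicircular end | 981.75 | 130.61 | 25.00 | 128226.39 | 24543.69
Σ | 6981.75 |  |  | 488226.39 | 174543.69
x̄ = 488226.39 / 6981.75 = 69.93 cm
ȳ = 174543.69 / 6981.75 = 25.00 cm

x̄ = 69.93 cm, ȳ = 25.00 cm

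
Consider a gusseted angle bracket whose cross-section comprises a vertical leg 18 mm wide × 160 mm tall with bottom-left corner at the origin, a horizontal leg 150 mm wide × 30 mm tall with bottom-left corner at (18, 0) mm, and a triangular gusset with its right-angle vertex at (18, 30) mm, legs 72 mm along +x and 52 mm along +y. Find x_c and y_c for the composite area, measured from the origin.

vertical leg: A = 18 × 160 = 2880.00, centroid at (9.00, 80.00).
horizontal leg: A = 150 × 30 = 4500.00, centroid at (93.00, 15.00).
gusset: A = ½·72·52 = 1872.00, centroid at (42.00, 47.33).
ΣA = 9252.00 mm², ΣAx_c = 523044.00 mm³, ΣAy_c = 386508.00 mm³.
x_c = 523044.00/9252.00 = 56.53 mm; y_c = 386508.00/9252.00 = 41.78 mm.

x_c = 56.53 mm, y_c = 41.78 mm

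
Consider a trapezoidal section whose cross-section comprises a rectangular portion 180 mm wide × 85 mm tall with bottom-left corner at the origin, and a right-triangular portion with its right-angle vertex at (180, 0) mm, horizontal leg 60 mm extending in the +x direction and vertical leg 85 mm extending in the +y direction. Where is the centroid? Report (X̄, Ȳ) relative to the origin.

X̄ = 105.71 mm, Ȳ = 40.48 mm

Part | A | x̄ᵢ | ȳᵢ | A·x̄ᵢ | A·ȳᵢ
rectangular portion | 15300.00 | 90.00 | 42.50 | 1377000.00 | 650250.00
triangular portion | 2550.00 | 200.00 | 28.33 | 510000.00 | 72250.00
Σ | 17850.00 |  |  | 1887000.00 | 722500.00
X̄ = 1887000.00 / 17850.00 = 105.71 mm
Ȳ = 722500.00 / 17850.00 = 40.48 mm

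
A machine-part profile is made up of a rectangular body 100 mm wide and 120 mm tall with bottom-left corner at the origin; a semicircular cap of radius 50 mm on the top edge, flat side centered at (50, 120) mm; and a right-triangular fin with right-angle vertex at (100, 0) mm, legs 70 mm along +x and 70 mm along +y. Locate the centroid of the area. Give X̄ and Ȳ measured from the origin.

X̄ = 59.78 mm, Ȳ = 72.47 mm

rectangular body: A = 100 × 120 = 12000.00, centroid at (50.00, 60.00).
semicircular top: A = ½π·50² = 3926.99, centroid at (50.00, 141.22).
triangular fin: A = ½·70·70 = 2450.00, centroid at (123.33, 23.33).
ΣA = 18376.99 mm²
ΣAX̄ = (12000.00)(50.00) + (3926.99)(50.00) + (2450.00)(123.33) = 1098516.21 mm³
ΣAȲ = (12000.00)(60.00) + (3926.99)(141.22) + (2450.00)(23.33) = 1331738.90 mm³
X̄ = 1098516.21 / 18376.99 = 59.78 mm
Ȳ = 1331738.90 / 18376.99 = 72.47 mm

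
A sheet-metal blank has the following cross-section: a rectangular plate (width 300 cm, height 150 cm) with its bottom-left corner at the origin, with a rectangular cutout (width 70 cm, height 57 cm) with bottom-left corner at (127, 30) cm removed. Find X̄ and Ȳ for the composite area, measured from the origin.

plate: A = 300 × 150 = 45000.00, centroid at (150.00, 75.00).
hole: A = −(70 × 57) = -3990.00, centroid at (162.00, 58.50).
ΣA = 41010.00 cm²
ΣAX̄ = (45000.00)(150.00) + (-3990.00)(162.00) = 6103620.00 cm³
ΣAȲ = (45000.00)(75.00) + (-3990.00)(58.50) = 3141585.00 cm³
X̄ = 6103620.00 / 41010.00 = 148.83 cm
Ȳ = 3141585.00 / 41010.00 = 76.61 cm

X̄ = 148.83 cm, Ȳ = 76.61 cm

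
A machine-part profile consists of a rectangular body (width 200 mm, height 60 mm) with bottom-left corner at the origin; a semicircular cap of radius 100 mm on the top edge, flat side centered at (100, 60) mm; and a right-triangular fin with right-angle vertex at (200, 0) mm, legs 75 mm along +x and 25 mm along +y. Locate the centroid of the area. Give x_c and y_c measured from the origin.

x_c = 104.09 mm, y_c = 69.01 mm

rectangular body: A = 200 × 60 = 12000.00, centroid at (100.00, 30.00).
semicircular top: A = ½π·100² = 15707.96, centroid at (100.00, 102.44).
triangular fin: A = ½·75·25 = 937.50, centroid at (225.00, 8.33).
ΣA = 28645.46 mm², ΣAx_c = 2981733.83 mm³, ΣAy_c = 1976956.96 mm³.
x_c = 2981733.83/28645.46 = 104.09 mm; y_c = 1976956.96/28645.46 = 69.01 mm.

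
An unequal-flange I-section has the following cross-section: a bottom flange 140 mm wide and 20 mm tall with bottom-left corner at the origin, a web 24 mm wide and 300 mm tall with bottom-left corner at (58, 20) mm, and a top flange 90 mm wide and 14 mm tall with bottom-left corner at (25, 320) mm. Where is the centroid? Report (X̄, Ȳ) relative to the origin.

bottom flange: A = 140 × 20 = 2800.00, centroid at (70.00, 10.00).
web: A = 24 × 300 = 7200.00, centroid at (70.00, 170.00).
top flange: A = 90 × 14 = 1260.00, centroid at (70.00, 327.00).
ΣA = 11260.00 mm²
ΣAX̄ = (2800.00)(70.00) + (7200.00)(70.00) + (1260.00)(70.00) = 788200.00 mm³
ΣAȲ = (2800.00)(10.00) + (7200.00)(170.00) + (1260.00)(327.00) = 1664020.00 mm³
X̄ = 788200.00 / 11260.00 = 70.00 mm
Ȳ = 1664020.00 / 11260.00 = 147.78 mm

X̄ = 70.00 mm, Ȳ = 147.78 mm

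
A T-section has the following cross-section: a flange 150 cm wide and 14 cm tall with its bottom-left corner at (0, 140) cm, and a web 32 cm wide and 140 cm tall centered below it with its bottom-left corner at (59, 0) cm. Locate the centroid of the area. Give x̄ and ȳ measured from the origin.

web: A = 32 × 140 = 4480.00, centroid at (75.00, 70.00).
flange: A = 150 × 14 = 2100.00, centroid at (75.00, 147.00).
ΣA = 6580.00 cm²
ΣAx̄ = (4480.00)(75.00) + (2100.00)(75.00) = 493500.00 cm³
ΣAȳ = (4480.00)(70.00) + (2100.00)(147.00) = 622300.00 cm³
x̄ = 493500.00 / 6580.00 = 75.00 cm
ȳ = 622300.00 / 6580.00 = 94.57 cm

x̄ = 75.00 cm, ȳ = 94.57 cm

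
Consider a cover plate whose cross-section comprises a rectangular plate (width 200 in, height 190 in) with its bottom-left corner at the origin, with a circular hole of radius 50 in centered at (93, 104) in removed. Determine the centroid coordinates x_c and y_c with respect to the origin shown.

x_c = 101.82 in, y_c = 92.66 in

plate: A = 200 × 190 = 38000.00, centroid at (100.00, 95.00).
hole: A = −π·50² = -7853.98, centroid at (93.00, 104.00).
ΣA = 30146.02 in²
ΣAx_c = (38000.00)(100.00) + (-7853.98)(93.00) = 3069579.71 in³
ΣAy_c = (38000.00)(95.00) + (-7853.98)(104.00) = 2793185.91 in³
x_c = 3069579.71 / 30146.02 = 101.82 in
y_c = 2793185.91 / 30146.02 = 92.66 in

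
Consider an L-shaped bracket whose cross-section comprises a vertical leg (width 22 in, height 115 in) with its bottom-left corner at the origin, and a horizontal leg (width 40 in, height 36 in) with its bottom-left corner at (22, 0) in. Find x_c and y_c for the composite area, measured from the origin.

x_c = 22.24 in, y_c = 43.17 in

Part | A | x̄ᵢ | ȳᵢ | A·x̄ᵢ | A·ȳᵢ
vertical leg | 2530.00 | 11.00 | 57.50 | 27830.00 | 145475.00
horizontal leg | 1440.00 | 42.00 | 18.00 | 60480.00 | 25920.00
Σ | 3970.00 |  |  | 88310.00 | 171395.00
x_c = 88310.00 / 3970.00 = 22.24 in
y_c = 171395.00 / 3970.00 = 43.17 in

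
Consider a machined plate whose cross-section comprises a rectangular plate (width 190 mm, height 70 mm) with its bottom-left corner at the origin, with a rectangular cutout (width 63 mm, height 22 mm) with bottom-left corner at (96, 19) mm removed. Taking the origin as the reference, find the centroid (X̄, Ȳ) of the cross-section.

X̄ = 91.22 mm, Ȳ = 35.58 mm

Part | A | x̄ᵢ | ȳᵢ | A·x̄ᵢ | A·ȳᵢ
plate | 13300.00 | 95.00 | 35.00 | 1263500.00 | 465500.00
hole | -1386.00 | 127.50 | 30.00 | -176715.00 | -41580.00
Σ | 11914.00 |  |  | 1086785.00 | 423920.00
X̄ = 1086785.00 / 11914.00 = 91.22 mm
Ȳ = 423920.00 / 11914.00 = 35.58 mm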